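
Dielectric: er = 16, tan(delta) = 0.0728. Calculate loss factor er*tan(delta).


Loss = 16 * 0.0728 = 1.165

1.165


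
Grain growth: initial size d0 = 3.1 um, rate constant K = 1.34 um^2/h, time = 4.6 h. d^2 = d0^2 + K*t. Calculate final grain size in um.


d^2 = 3.1^2 + 1.34*4.6 = 15.774
d = sqrt(15.774) = 3.97 um

3.97


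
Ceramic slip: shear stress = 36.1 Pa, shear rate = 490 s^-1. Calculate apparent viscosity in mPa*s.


eta = tau/gamma * 1000 = 36.1/490 * 1000 = 73.7 mPa*s

73.7


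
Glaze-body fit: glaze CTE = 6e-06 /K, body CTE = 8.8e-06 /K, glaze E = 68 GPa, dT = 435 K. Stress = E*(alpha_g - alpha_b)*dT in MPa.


Stress = 68*1000*(6e-06 - 8.8e-06)*435 = -82.8 MPa

-82.8


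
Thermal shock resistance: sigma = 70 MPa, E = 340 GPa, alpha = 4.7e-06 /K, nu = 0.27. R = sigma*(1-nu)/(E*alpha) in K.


R = 70*(1-0.27)/(340*1000*4.7e-06) = 32 K

32


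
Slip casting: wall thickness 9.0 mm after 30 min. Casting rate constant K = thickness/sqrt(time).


K = 9.0 / sqrt(30) = 9.0 / 5.4772 = 1.643 mm/min^0.5

1.643


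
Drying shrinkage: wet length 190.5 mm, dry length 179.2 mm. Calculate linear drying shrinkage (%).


DS = (190.5 - 179.2) / 190.5 * 100 = 5.93%

5.93


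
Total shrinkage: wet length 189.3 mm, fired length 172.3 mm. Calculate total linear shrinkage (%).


TS = (189.3 - 172.3) / 189.3 * 100 = 8.98%

8.98


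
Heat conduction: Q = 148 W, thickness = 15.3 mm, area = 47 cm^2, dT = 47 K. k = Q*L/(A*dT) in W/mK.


k = 148*15.3/1000/(47/10000*47) = 10.25 W/mK

10.25


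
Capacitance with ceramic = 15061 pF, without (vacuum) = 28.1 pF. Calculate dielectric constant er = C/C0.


er = 15061 / 28.1 = 535.98

535.98


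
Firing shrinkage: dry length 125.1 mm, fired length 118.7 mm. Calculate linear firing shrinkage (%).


FS = (125.1 - 118.7) / 125.1 * 100 = 5.12%

5.12


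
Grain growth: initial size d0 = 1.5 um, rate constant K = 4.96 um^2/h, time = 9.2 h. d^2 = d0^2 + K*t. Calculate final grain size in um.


d^2 = 1.5^2 + 4.96*9.2 = 47.882
d = sqrt(47.882) = 6.92 um

6.92


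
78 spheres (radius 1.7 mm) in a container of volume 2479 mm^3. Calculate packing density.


V_sphere = 4/3*pi*1.7^3 = 20.5795 mm^3
Total V = 78*20.5795 = 1605.201 mm^3
PD = 1605.201 / 2479 = 0.648

0.648


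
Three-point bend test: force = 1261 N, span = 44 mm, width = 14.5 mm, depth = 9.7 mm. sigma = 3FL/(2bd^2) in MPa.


sigma = 3*1261*44/(2*14.5*9.7^2) = 61.0 MPa

61.0


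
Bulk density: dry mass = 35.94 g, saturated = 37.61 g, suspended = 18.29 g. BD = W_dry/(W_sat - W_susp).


BD = 35.94 / (37.61 - 18.29) = 35.94 / 19.32 = 1.86 g/cm^3

1.86


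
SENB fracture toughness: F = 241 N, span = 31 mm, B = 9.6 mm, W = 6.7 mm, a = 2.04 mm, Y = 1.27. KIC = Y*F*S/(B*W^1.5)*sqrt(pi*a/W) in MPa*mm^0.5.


KIC = 1.27*241*31/(9.6*6.7^1.5)*sqrt(pi*2.04/6.7) = 55.74

55.74


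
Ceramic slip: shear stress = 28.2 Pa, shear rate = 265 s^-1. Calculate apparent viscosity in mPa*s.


eta = tau/gamma * 1000 = 28.2/265 * 1000 = 106.4 mPa*s

106.4


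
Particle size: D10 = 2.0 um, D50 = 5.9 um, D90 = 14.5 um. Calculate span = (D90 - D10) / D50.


Span = (14.5 - 2.0) / 5.9 = 12.5 / 5.9 = 2.119

2.119


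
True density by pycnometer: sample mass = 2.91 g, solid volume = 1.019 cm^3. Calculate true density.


TD = 2.91 / 1.019 = 2.856 g/cm^3

2.856


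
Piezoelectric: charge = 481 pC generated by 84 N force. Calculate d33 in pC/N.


d33 = 481 / 84 = 5.7 pC/N

5.7


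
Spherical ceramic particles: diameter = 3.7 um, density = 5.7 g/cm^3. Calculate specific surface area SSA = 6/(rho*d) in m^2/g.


SSA = 6 / (5.7 * 3.7) = 0.284 m^2/g

0.284


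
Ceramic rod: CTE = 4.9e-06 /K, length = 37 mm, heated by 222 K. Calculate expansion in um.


dL = 4.9e-06 * 37 * 222 * 1000 = 40.249 um

40.249


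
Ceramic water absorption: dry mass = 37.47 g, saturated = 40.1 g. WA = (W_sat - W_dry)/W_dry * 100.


WA = (40.1 - 37.47) / 37.47 * 100 = 7.02%

7.02


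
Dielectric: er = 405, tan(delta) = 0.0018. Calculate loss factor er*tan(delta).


Loss = 405 * 0.0018 = 0.729

0.729


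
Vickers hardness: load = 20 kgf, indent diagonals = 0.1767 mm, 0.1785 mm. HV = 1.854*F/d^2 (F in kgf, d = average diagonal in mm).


d_avg = (0.1767+0.1785)/2 = 0.1776 mm
HV = 1.854*20/0.1776^2 = 1176

1176


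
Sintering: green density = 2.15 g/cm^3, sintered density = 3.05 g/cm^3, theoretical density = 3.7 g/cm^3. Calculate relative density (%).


Relative = 3.05 / 3.7 * 100 = 82.4%

82.4


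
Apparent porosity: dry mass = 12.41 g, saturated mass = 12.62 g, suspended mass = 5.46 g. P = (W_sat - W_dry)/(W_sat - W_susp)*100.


P = (12.62 - 12.41) / (12.62 - 5.46) * 100 = 0.21 / 7.16 * 100 = 2.9%

2.9


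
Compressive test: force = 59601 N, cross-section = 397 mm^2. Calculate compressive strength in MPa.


CS = 59601 / 397 = 150.1 MPa

150.1


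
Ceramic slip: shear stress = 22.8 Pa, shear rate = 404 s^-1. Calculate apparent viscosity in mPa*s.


eta = tau/gamma * 1000 = 22.8/404 * 1000 = 56.4 mPa*s

56.4


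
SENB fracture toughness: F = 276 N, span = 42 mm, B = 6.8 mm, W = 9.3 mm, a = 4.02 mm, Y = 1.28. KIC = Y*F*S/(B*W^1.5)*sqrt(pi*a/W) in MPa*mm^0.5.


KIC = 1.28*276*42/(6.8*9.3^1.5)*sqrt(pi*4.02/9.3) = 89.66

89.66


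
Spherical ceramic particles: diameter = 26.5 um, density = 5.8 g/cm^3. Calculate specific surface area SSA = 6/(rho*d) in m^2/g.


SSA = 6 / (5.8 * 26.5) = 0.039 m^2/g

0.039


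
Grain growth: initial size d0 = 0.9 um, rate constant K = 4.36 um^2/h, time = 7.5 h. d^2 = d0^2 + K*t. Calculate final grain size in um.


d^2 = 0.9^2 + 4.36*7.5 = 33.51
d = sqrt(33.51) = 5.79 um

5.79


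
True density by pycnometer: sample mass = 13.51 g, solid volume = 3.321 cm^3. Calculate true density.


TD = 13.51 / 3.321 = 4.068 g/cm^3

4.068


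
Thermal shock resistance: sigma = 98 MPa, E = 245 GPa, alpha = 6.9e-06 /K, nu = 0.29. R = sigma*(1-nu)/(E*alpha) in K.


R = 98*(1-0.29)/(245*1000*6.9e-06) = 41 K

41


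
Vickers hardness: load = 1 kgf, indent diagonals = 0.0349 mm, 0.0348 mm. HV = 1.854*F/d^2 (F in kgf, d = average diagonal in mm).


d_avg = (0.0349+0.0348)/2 = 0.03485 mm
HV = 1.854*1/0.03485^2 = 1527

1527


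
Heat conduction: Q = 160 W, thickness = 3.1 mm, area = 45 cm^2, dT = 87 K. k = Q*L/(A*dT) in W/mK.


k = 160*3.1/1000/(45/10000*87) = 1.27 W/mK

1.27


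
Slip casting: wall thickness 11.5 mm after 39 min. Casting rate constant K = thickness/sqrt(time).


K = 11.5 / sqrt(39) = 11.5 / 6.245 = 1.841 mm/min^0.5

1.841


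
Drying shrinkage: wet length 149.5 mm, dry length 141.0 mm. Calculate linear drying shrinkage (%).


DS = (149.5 - 141.0) / 149.5 * 100 = 5.69%

5.69


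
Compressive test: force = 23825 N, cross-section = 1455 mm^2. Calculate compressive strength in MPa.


CS = 23825 / 1455 = 16.4 MPa

16.4


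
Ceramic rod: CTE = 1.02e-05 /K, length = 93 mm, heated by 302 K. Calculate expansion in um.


dL = 1.02e-05 * 93 * 302 * 1000 = 286.477 um

286.477


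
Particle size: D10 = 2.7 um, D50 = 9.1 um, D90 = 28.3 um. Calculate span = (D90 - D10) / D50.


Span = (28.3 - 2.7) / 9.1 = 25.6 / 9.1 = 2.813

2.813


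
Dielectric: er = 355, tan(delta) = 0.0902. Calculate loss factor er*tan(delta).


Loss = 355 * 0.0902 = 32.021

32.021


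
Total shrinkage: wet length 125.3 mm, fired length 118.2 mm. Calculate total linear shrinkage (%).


TS = (125.3 - 118.2) / 125.3 * 100 = 5.67%

5.67


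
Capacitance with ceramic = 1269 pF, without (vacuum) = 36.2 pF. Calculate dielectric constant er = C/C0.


er = 1269 / 36.2 = 35.06

35.06


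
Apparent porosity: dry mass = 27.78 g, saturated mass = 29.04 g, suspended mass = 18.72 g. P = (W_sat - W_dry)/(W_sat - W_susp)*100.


P = (29.04 - 27.78) / (29.04 - 18.72) * 100 = 1.26 / 10.32 * 100 = 12.2%

12.2


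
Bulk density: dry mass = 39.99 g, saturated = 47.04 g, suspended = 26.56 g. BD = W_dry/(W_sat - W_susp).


BD = 39.99 / (47.04 - 26.56) = 39.99 / 20.48 = 1.953 g/cm^3

1.953


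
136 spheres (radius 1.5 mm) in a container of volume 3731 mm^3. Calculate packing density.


V_sphere = 4/3*pi*1.5^3 = 14.1372 mm^3
Total V = 136*14.1372 = 1922.6592 mm^3
PD = 1922.6592 / 3731 = 0.515

0.515


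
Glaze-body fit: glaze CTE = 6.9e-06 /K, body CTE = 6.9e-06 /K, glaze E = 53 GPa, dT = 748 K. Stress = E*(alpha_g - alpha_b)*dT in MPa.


Stress = 53*1000*(6.9e-06 - 6.9e-06)*748 = 0.0 MPa

0.0


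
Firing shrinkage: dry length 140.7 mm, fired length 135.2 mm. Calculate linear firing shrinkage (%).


FS = (140.7 - 135.2) / 140.7 * 100 = 3.91%

3.91


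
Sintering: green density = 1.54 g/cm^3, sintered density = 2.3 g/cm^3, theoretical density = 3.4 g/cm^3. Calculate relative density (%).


Relative = 2.3 / 3.4 * 100 = 67.6%

67.6


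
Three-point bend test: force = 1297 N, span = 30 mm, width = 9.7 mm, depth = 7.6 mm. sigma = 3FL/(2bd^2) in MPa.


sigma = 3*1297*30/(2*9.7*7.6^2) = 104.2 MPa

104.2


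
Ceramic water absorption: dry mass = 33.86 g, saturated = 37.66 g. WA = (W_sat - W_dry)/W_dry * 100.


WA = (37.66 - 33.86) / 33.86 * 100 = 11.22%

11.22


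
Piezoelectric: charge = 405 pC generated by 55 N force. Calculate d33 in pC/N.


d33 = 405 / 55 = 7.4 pC/N

7.4


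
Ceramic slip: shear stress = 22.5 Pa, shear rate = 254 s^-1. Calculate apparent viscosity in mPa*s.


eta = tau/gamma * 1000 = 22.5/254 * 1000 = 88.6 mPa*s

88.6


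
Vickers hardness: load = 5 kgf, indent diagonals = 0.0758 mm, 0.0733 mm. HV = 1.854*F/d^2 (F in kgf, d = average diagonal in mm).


d_avg = (0.0758+0.0733)/2 = 0.07455 mm
HV = 1.854*5/0.07455^2 = 1668

1668


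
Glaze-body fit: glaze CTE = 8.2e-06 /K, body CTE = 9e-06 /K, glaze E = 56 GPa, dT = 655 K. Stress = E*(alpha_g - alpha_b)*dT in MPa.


Stress = 56*1000*(8.2e-06 - 9e-06)*655 = -29.3 MPa

-29.3


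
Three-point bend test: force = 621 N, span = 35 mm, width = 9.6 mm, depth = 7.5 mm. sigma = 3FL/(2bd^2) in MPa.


sigma = 3*621*35/(2*9.6*7.5^2) = 60.4 MPa

60.4


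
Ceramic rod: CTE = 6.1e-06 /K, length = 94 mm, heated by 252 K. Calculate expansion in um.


dL = 6.1e-06 * 94 * 252 * 1000 = 144.497 um

144.497


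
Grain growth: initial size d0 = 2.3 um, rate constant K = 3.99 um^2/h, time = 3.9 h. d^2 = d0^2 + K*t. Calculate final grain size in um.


d^2 = 2.3^2 + 3.99*3.9 = 20.851
d = sqrt(20.851) = 4.57 um

4.57


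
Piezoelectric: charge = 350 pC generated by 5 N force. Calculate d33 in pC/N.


d33 = 350 / 5 = 70.0 pC/N

70.0


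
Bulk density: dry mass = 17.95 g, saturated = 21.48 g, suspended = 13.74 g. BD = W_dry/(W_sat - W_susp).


BD = 17.95 / (21.48 - 13.74) = 17.95 / 7.74 = 2.319 g/cm^3

2.319


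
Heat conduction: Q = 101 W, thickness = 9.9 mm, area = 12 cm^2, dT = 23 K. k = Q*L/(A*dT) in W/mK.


k = 101*9.9/1000/(12/10000*23) = 36.23 W/mK

36.23


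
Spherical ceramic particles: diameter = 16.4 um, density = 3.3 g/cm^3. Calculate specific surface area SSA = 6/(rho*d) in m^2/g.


SSA = 6 / (3.3 * 16.4) = 0.111 m^2/g

0.111


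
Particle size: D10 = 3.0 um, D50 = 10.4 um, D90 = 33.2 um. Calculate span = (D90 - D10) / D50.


Span = (33.2 - 3.0) / 10.4 = 30.2 / 10.4 = 2.904

2.904


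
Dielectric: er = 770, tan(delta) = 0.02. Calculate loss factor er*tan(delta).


Loss = 770 * 0.02 = 15.4

15.4


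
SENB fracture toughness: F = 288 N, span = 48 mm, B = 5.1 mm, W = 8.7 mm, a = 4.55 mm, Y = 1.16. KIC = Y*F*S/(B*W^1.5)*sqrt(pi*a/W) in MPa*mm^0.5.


KIC = 1.16*288*48/(5.1*8.7^1.5)*sqrt(pi*4.55/8.7) = 157.06

157.06


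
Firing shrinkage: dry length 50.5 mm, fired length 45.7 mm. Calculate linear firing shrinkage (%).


FS = (50.5 - 45.7) / 50.5 * 100 = 9.5%

9.5


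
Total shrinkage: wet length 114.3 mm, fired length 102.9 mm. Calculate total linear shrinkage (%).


TS = (114.3 - 102.9) / 114.3 * 100 = 9.97%

9.97


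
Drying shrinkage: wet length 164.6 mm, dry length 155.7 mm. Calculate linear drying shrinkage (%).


DS = (164.6 - 155.7) / 164.6 * 100 = 5.41%

5.41


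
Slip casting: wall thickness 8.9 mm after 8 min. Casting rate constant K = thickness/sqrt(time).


K = 8.9 / sqrt(8) = 8.9 / 2.8284 = 3.147 mm/min^0.5

3.147


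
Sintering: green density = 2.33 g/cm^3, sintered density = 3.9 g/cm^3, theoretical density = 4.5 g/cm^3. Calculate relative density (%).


Relative = 3.9 / 4.5 * 100 = 86.7%

86.7


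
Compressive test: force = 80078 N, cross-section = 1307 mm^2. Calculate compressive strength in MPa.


CS = 80078 / 1307 = 61.3 MPa

61.3


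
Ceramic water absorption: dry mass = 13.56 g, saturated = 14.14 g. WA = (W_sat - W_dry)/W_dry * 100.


WA = (14.14 - 13.56) / 13.56 * 100 = 4.28%

4.28


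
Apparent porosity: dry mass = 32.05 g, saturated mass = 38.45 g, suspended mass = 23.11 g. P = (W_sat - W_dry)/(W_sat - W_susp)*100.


P = (38.45 - 32.05) / (38.45 - 23.11) * 100 = 6.4 / 15.34 * 100 = 41.7%

41.7


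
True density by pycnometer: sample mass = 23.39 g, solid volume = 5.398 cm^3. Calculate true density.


TD = 23.39 / 5.398 = 4.333 g/cm^3

4.333


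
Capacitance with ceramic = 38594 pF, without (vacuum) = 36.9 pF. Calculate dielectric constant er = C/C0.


er = 38594 / 36.9 = 1045.91

1045.91


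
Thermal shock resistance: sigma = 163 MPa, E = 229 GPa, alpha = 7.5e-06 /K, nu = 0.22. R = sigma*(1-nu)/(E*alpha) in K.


R = 163*(1-0.22)/(229*1000*7.5e-06) = 74 K

74


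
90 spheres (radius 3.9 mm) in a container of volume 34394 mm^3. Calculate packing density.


V_sphere = 4/3*pi*3.9^3 = 248.4748 mm^3
Total V = 90*248.4748 = 22362.732 mm^3
PD = 22362.732 / 34394 = 0.65

0.65


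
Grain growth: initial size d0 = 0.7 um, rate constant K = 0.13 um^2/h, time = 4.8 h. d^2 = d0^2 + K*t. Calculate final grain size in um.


d^2 = 0.7^2 + 0.13*4.8 = 1.114
d = sqrt(1.114) = 1.06 um

1.06


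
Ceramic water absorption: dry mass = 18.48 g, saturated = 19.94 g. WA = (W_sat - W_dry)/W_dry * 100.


WA = (19.94 - 18.48) / 18.48 * 100 = 7.9%

7.9


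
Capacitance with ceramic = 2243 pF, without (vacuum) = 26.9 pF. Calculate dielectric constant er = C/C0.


er = 2243 / 26.9 = 83.38

83.38


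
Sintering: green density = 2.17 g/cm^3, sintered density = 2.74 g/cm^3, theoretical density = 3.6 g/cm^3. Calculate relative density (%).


Relative = 2.74 / 3.6 * 100 = 76.1%

76.1


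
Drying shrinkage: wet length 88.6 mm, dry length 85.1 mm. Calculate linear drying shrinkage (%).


DS = (88.6 - 85.1) / 88.6 * 100 = 3.95%

3.95


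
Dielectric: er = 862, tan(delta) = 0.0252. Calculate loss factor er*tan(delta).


Loss = 862 * 0.0252 = 21.722

21.722


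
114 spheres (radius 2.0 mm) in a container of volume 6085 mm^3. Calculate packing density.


V_sphere = 4/3*pi*2.0^3 = 33.5103 mm^3
Total V = 114*33.5103 = 3820.1742 mm^3
PD = 3820.1742 / 6085 = 0.628

0.628


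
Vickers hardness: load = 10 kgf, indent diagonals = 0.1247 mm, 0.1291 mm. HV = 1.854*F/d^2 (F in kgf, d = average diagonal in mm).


d_avg = (0.1247+0.1291)/2 = 0.1269 mm
HV = 1.854*10/0.1269^2 = 1151

1151


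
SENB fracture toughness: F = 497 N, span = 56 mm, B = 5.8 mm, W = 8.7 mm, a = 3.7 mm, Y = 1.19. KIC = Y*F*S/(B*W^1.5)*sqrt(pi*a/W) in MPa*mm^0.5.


KIC = 1.19*497*56/(5.8*8.7^1.5)*sqrt(pi*3.7/8.7) = 257.22

257.22


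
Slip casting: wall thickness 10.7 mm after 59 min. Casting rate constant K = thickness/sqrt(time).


K = 10.7 / sqrt(59) = 10.7 / 7.6811 = 1.393 mm/min^0.5

1.393


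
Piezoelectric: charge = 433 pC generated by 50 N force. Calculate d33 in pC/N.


d33 = 433 / 50 = 8.7 pC/N

8.7


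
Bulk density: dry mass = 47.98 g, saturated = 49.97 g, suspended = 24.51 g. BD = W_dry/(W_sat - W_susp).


BD = 47.98 / (49.97 - 24.51) = 47.98 / 25.46 = 1.885 g/cm^3

1.885


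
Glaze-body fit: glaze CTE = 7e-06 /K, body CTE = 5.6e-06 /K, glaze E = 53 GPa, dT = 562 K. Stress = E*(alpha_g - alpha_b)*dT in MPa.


Stress = 53*1000*(7e-06 - 5.6e-06)*562 = 41.7 MPa

41.7


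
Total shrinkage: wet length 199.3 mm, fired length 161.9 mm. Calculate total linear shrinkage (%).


TS = (199.3 - 161.9) / 199.3 * 100 = 18.77%

18.77


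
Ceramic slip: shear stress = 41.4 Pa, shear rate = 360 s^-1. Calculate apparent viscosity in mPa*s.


eta = tau/gamma * 1000 = 41.4/360 * 1000 = 115.0 mPa*s

115.0


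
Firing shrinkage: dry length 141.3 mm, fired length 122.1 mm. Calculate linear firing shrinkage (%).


FS = (141.3 - 122.1) / 141.3 * 100 = 13.59%

13.59


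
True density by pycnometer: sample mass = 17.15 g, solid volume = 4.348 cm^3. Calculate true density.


TD = 17.15 / 4.348 = 3.944 g/cm^3

3.944


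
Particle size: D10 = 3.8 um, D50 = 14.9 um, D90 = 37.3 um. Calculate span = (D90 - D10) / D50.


Span = (37.3 - 3.8) / 14.9 = 33.5 / 14.9 = 2.248

2.248


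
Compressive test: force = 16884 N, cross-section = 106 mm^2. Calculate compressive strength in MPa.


CS = 16884 / 106 = 159.3 MPa

159.3


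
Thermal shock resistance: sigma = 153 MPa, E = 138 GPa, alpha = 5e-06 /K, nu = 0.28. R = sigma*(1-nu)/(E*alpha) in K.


R = 153*(1-0.28)/(138*1000*5e-06) = 160 K

160


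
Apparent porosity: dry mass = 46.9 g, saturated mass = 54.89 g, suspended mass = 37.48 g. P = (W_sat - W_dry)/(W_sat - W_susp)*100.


P = (54.89 - 46.9) / (54.89 - 37.48) * 100 = 7.99 / 17.41 * 100 = 45.9%

45.9


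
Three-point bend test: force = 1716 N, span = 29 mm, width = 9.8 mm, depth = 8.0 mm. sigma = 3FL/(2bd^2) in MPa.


sigma = 3*1716*29/(2*9.8*8.0^2) = 119.0 MPa

119.0


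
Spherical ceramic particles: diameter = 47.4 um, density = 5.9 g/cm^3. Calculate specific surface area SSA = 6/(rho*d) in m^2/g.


SSA = 6 / (5.9 * 47.4) = 0.021 m^2/g

0.021


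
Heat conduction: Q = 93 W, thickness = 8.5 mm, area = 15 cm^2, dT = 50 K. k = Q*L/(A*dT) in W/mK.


k = 93*8.5/1000/(15/10000*50) = 10.54 W/mK

10.54


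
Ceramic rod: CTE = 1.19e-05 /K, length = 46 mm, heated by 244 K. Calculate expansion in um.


dL = 1.19e-05 * 46 * 244 * 1000 = 133.566 um

133.566


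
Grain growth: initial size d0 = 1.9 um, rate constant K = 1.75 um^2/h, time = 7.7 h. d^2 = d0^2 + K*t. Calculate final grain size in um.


d^2 = 1.9^2 + 1.75*7.7 = 17.085
d = sqrt(17.085) = 4.13 um

4.13


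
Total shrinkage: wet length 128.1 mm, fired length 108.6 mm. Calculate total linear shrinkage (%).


TS = (128.1 - 108.6) / 128.1 * 100 = 15.22%

15.22


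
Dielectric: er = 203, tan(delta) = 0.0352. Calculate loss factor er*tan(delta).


Loss = 203 * 0.0352 = 7.146

7.146


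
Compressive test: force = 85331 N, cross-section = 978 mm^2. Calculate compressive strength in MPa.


CS = 85331 / 978 = 87.3 MPa

87.3


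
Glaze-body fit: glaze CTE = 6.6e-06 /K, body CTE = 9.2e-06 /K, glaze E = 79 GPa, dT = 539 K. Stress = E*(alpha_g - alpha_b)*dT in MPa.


Stress = 79*1000*(6.6e-06 - 9.2e-06)*539 = -110.7 MPa

-110.7


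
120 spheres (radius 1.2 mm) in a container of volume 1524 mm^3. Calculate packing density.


V_sphere = 4/3*pi*1.2^3 = 7.2382 mm^3
Total V = 120*7.2382 = 868.584 mm^3
PD = 868.584 / 1524 = 0.57

0.57


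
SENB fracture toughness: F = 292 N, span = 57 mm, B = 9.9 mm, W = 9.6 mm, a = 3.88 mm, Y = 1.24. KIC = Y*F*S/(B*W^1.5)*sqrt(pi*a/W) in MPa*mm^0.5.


KIC = 1.24*292*57/(9.9*9.6^1.5)*sqrt(pi*3.88/9.6) = 78.98

78.98


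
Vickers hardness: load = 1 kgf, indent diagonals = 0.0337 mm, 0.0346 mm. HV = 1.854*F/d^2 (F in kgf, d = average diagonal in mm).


d_avg = (0.0337+0.0346)/2 = 0.03415 mm
HV = 1.854*1/0.03415^2 = 1590

1590


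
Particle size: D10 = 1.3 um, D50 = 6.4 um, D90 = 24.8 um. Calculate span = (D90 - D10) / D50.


Span = (24.8 - 1.3) / 6.4 = 23.5 / 6.4 = 3.672

3.672


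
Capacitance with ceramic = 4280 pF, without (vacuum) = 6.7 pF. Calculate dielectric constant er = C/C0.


er = 4280 / 6.7 = 638.81

638.81


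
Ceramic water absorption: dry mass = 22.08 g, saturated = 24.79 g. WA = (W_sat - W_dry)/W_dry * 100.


WA = (24.79 - 22.08) / 22.08 * 100 = 12.27%

12.27


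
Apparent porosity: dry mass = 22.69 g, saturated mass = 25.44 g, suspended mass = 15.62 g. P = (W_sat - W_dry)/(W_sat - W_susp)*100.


P = (25.44 - 22.69) / (25.44 - 15.62) * 100 = 2.75 / 9.82 * 100 = 28.0%

28.0


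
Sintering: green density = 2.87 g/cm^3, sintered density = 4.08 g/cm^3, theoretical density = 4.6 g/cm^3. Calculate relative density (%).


Relative = 4.08 / 4.6 * 100 = 88.7%

88.7


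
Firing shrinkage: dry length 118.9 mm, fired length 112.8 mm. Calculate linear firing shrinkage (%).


FS = (118.9 - 112.8) / 118.9 * 100 = 5.13%

5.13


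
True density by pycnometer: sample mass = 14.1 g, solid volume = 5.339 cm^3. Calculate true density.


TD = 14.1 / 5.339 = 2.641 g/cm^3

2.641


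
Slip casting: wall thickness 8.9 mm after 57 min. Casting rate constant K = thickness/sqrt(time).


K = 8.9 / sqrt(57) = 8.9 / 7.5498 = 1.179 mm/min^0.5

1.179


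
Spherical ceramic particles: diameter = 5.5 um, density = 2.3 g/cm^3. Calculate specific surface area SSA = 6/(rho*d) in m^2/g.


SSA = 6 / (2.3 * 5.5) = 0.474 m^2/g

0.474


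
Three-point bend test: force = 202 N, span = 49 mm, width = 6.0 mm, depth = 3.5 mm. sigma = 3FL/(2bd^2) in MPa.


sigma = 3*202*49/(2*6.0*3.5^2) = 202.0 MPa

202.0


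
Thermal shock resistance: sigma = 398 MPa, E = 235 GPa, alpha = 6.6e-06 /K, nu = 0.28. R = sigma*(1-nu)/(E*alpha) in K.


R = 398*(1-0.28)/(235*1000*6.6e-06) = 185 K

185


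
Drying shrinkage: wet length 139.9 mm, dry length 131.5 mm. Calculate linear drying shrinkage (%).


DS = (139.9 - 131.5) / 139.9 * 100 = 6.0%

6.0


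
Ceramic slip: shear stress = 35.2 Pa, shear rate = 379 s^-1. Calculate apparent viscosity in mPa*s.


eta = tau/gamma * 1000 = 35.2/379 * 1000 = 92.9 mPa*s

92.9


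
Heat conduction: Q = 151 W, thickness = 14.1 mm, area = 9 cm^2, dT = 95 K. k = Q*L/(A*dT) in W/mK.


k = 151*14.1/1000/(9/10000*95) = 24.9 W/mK

24.9


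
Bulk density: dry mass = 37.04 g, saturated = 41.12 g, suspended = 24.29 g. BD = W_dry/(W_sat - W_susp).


BD = 37.04 / (41.12 - 24.29) = 37.04 / 16.83 = 2.201 g/cm^3

2.201


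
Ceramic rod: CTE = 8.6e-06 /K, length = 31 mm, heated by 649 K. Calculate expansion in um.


dL = 8.6e-06 * 31 * 649 * 1000 = 173.023 um

173.023


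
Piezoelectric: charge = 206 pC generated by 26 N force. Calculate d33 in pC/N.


d33 = 206 / 26 = 7.9 pC/N

7.9


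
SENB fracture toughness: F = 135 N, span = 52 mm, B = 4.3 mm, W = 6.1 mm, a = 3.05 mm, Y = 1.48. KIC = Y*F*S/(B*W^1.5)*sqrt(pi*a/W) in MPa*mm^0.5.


KIC = 1.48*135*52/(4.3*6.1^1.5)*sqrt(pi*3.05/6.1) = 201.0

201.0


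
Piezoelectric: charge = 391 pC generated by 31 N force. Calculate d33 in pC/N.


d33 = 391 / 31 = 12.6 pC/N

12.6


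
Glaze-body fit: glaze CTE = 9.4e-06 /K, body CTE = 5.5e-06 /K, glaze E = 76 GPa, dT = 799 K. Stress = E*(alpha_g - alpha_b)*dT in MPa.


Stress = 76*1000*(9.4e-06 - 5.5e-06)*799 = 236.8 MPa

236.8


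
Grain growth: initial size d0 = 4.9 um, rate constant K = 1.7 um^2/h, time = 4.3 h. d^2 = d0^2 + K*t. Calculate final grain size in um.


d^2 = 4.9^2 + 1.7*4.3 = 31.32
d = sqrt(31.32) = 5.6 um

5.6


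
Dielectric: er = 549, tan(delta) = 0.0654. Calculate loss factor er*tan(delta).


Loss = 549 * 0.0654 = 35.905

35.905


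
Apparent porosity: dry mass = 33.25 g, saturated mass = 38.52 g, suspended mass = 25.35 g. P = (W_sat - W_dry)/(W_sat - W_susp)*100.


P = (38.52 - 33.25) / (38.52 - 25.35) * 100 = 5.27 / 13.17 * 100 = 40.0%

40.0


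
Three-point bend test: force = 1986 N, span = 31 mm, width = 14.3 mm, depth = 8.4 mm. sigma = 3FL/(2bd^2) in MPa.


sigma = 3*1986*31/(2*14.3*8.4^2) = 91.5 MPa

91.5


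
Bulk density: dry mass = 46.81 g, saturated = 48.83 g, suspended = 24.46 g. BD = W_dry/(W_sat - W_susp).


BD = 46.81 / (48.83 - 24.46) = 46.81 / 24.37 = 1.921 g/cm^3

1.921


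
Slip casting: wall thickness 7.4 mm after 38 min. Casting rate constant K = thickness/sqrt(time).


K = 7.4 / sqrt(38) = 7.4 / 6.1644 = 1.2 mm/min^0.5

1.2


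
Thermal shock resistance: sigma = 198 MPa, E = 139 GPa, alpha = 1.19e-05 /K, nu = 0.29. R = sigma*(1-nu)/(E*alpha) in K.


R = 198*(1-0.29)/(139*1000*1.19e-05) = 85 K

85


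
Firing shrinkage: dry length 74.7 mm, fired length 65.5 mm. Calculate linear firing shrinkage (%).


FS = (74.7 - 65.5) / 74.7 * 100 = 12.32%

12.32


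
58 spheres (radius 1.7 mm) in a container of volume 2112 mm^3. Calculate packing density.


V_sphere = 4/3*pi*1.7^3 = 20.5795 mm^3
Total V = 58*20.5795 = 1193.611 mm^3
PD = 1193.611 / 2112 = 0.565

0.565


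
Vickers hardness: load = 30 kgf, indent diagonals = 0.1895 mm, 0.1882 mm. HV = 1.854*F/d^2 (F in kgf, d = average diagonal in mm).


d_avg = (0.1895+0.1882)/2 = 0.18885 mm
HV = 1.854*30/0.18885^2 = 1560

1560


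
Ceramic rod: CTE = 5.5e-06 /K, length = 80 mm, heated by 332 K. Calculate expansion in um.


dL = 5.5e-06 * 80 * 332 * 1000 = 146.08 um

146.08


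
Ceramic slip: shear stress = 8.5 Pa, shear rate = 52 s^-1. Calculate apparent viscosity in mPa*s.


eta = tau/gamma * 1000 = 8.5/52 * 1000 = 163.5 mPa*s

163.5


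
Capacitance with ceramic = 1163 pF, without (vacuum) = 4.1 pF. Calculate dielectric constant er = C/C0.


er = 1163 / 4.1 = 283.66

283.66


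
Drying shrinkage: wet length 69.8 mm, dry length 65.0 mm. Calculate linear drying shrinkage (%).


DS = (69.8 - 65.0) / 69.8 * 100 = 6.88%

6.88


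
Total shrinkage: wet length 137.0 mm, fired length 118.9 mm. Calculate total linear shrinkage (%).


TS = (137.0 - 118.9) / 137.0 * 100 = 13.21%

13.21


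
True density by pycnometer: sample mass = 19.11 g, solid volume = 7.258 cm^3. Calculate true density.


TD = 19.11 / 7.258 = 2.633 g/cm^3

2.633


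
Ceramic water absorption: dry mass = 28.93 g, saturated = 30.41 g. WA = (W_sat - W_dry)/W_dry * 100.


WA = (30.41 - 28.93) / 28.93 * 100 = 5.12%

5.12


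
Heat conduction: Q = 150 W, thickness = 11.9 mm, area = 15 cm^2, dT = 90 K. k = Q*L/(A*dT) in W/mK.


k = 150*11.9/1000/(15/10000*90) = 13.22 W/mK

13.22


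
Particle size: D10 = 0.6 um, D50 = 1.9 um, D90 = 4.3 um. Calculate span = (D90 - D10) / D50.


Span = (4.3 - 0.6) / 1.9 = 3.7 / 1.9 = 1.947

1.947


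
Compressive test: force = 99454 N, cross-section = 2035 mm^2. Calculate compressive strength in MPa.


CS = 99454 / 2035 = 48.9 MPa

48.9


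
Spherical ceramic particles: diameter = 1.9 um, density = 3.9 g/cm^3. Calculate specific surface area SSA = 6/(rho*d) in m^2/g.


SSA = 6 / (3.9 * 1.9) = 0.81 m^2/g

0.81


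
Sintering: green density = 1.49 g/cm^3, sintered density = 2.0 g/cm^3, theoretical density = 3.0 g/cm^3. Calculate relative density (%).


Relative = 2.0 / 3.0 * 100 = 66.7%

66.7


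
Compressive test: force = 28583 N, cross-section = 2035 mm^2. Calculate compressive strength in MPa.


CS = 28583 / 2035 = 14.0 MPa

14.0


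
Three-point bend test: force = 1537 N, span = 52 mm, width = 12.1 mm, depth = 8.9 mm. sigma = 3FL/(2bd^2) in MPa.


sigma = 3*1537*52/(2*12.1*8.9^2) = 125.1 MPa

125.1


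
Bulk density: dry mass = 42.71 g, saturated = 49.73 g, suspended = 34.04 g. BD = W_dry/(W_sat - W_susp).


BD = 42.71 / (49.73 - 34.04) = 42.71 / 15.69 = 2.722 g/cm^3

2.722


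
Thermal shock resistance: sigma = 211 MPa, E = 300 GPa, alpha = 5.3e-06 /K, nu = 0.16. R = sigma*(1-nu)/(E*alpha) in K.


R = 211*(1-0.16)/(300*1000*5.3e-06) = 111 K

111


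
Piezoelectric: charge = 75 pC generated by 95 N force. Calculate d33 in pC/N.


d33 = 75 / 95 = 0.8 pC/N

0.8


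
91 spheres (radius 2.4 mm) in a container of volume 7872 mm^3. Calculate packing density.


V_sphere = 4/3*pi*2.4^3 = 57.9058 mm^3
Total V = 91*57.9058 = 5269.4278 mm^3
PD = 5269.4278 / 7872 = 0.669

0.669


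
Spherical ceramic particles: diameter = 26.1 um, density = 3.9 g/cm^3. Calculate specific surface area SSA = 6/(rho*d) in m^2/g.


SSA = 6 / (3.9 * 26.1) = 0.059 m^2/g

0.059


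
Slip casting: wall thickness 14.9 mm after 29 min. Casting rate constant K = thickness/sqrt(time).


K = 14.9 / sqrt(29) = 14.9 / 5.3852 = 2.767 mm/min^0.5

2.767


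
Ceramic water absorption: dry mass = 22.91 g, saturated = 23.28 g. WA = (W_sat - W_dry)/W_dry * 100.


WA = (23.28 - 22.91) / 22.91 * 100 = 1.62%

1.62


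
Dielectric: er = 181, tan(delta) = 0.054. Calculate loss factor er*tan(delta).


Loss = 181 * 0.054 = 9.774

9.774


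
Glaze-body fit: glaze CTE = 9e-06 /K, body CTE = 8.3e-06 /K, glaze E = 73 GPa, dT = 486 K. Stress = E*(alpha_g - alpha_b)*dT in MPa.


Stress = 73*1000*(9e-06 - 8.3e-06)*486 = 24.8 MPa

24.8


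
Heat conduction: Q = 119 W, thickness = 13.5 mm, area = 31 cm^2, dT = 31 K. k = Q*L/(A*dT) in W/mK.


k = 119*13.5/1000/(31/10000*31) = 16.72 W/mK

16.72


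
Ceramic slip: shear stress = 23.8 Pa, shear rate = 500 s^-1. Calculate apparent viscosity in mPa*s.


eta = tau/gamma * 1000 = 23.8/500 * 1000 = 47.6 mPa*s

47.6


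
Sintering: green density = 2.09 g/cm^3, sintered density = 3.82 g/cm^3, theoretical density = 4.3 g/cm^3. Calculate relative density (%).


Relative = 3.82 / 4.3 * 100 = 88.8%

88.8


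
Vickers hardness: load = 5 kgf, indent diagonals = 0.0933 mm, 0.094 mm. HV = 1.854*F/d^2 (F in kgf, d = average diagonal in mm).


d_avg = (0.0933+0.094)/2 = 0.09365 mm
HV = 1.854*5/0.09365^2 = 1057

1057


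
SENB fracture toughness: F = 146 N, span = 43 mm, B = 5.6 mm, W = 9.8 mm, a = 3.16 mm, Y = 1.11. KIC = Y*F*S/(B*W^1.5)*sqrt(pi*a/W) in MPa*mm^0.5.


KIC = 1.11*146*43/(5.6*9.8^1.5)*sqrt(pi*3.16/9.8) = 40.82

40.82


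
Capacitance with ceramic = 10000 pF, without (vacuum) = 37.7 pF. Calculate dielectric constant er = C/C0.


er = 10000 / 37.7 = 265.25

265.25


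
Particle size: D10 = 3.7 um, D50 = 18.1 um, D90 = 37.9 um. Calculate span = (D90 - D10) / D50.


Span = (37.9 - 3.7) / 18.1 = 34.2 / 18.1 = 1.89

1.89


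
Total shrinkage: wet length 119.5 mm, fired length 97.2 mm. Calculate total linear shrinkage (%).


TS = (119.5 - 97.2) / 119.5 * 100 = 18.66%

18.66


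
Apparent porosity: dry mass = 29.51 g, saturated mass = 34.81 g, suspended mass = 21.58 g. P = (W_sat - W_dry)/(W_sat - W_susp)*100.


P = (34.81 - 29.51) / (34.81 - 21.58) * 100 = 5.3 / 13.23 * 100 = 40.1%

40.1


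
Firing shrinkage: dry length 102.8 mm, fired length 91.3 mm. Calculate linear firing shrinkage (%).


FS = (102.8 - 91.3) / 102.8 * 100 = 11.19%

11.19


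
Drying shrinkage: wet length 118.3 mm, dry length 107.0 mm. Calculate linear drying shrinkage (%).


DS = (118.3 - 107.0) / 118.3 * 100 = 9.55%

9.55


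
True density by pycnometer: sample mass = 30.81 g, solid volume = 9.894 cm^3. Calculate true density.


TD = 30.81 / 9.894 = 3.114 g/cm^3

3.114


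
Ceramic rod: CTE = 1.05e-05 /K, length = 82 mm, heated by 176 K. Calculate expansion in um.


dL = 1.05e-05 * 82 * 176 * 1000 = 151.536 um

151.536


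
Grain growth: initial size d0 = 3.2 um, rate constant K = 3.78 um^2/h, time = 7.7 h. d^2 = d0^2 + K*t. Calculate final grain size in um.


d^2 = 3.2^2 + 3.78*7.7 = 39.346
d = sqrt(39.346) = 6.27 um

6.27


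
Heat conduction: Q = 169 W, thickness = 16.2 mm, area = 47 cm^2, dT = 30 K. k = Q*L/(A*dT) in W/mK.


k = 169*16.2/1000/(47/10000*30) = 19.42 W/mK

19.42


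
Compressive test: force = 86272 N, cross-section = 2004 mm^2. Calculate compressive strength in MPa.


CS = 86272 / 2004 = 43.0 MPa

43.0


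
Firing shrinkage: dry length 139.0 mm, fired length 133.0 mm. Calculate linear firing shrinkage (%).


FS = (139.0 - 133.0) / 139.0 * 100 = 4.32%

4.32


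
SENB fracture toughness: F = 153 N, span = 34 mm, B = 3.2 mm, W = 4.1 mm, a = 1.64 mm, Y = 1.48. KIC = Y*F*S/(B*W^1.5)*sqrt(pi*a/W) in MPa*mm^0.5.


KIC = 1.48*153*34/(3.2*4.1^1.5)*sqrt(pi*1.64/4.1) = 324.87

324.87


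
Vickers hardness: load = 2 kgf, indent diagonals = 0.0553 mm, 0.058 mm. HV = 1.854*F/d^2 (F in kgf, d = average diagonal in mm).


d_avg = (0.0553+0.058)/2 = 0.05665 mm
HV = 1.854*2/0.05665^2 = 1155

1155


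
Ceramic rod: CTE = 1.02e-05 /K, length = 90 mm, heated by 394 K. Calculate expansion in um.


dL = 1.02e-05 * 90 * 394 * 1000 = 361.692 um

361.692


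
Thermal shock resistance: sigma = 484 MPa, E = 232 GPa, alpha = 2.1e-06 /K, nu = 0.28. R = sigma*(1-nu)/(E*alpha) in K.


R = 484*(1-0.28)/(232*1000*2.1e-06) = 715 K

715


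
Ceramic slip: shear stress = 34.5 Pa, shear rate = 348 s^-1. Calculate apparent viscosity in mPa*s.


eta = tau/gamma * 1000 = 34.5/348 * 1000 = 99.1 mPa*s

99.1


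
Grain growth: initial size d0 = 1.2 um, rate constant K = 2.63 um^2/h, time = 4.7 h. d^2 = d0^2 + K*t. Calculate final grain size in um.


d^2 = 1.2^2 + 2.63*4.7 = 13.801
d = sqrt(13.801) = 3.71 um

3.71


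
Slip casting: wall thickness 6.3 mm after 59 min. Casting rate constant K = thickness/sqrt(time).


K = 6.3 / sqrt(59) = 6.3 / 7.6811 = 0.82 mm/min^0.5

0.82


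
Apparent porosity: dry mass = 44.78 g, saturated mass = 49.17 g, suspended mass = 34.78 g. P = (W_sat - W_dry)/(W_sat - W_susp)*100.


P = (49.17 - 44.78) / (49.17 - 34.78) * 100 = 4.39 / 14.39 * 100 = 30.5%

30.5


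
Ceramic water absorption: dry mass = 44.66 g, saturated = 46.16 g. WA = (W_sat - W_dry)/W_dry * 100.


WA = (46.16 - 44.66) / 44.66 * 100 = 3.36%

3.36


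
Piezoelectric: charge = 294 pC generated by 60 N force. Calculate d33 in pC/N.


d33 = 294 / 60 = 4.9 pC/N

4.9


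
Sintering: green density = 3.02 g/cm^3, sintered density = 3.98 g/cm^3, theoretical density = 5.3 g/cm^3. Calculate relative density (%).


Relative = 3.98 / 5.3 * 100 = 75.1%

75.1


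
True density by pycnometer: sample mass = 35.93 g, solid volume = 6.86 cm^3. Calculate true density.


TD = 35.93 / 6.86 = 5.238 g/cm^3

5.238


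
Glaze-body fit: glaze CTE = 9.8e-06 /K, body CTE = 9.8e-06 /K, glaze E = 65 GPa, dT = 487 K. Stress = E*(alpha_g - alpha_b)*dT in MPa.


Stress = 65*1000*(9.8e-06 - 9.8e-06)*487 = 0.0 MPa

0.0


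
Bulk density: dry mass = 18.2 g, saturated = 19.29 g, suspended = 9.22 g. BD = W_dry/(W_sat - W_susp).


BD = 18.2 / (19.29 - 9.22) = 18.2 / 10.07 = 1.807 g/cm^3

1.807


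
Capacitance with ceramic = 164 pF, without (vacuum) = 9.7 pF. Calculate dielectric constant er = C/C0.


er = 164 / 9.7 = 16.91

16.91


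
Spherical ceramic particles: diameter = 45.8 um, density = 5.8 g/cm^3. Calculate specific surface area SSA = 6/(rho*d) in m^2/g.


SSA = 6 / (5.8 * 45.8) = 0.023 m^2/g

0.023


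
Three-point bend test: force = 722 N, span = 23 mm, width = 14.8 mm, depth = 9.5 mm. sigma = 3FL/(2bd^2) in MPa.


sigma = 3*722*23/(2*14.8*9.5^2) = 18.6 MPa

18.6


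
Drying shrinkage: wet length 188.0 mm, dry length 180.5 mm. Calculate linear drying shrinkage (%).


DS = (188.0 - 180.5) / 188.0 * 100 = 3.99%

3.99


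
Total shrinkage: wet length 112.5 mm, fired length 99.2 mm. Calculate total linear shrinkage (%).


TS = (112.5 - 99.2) / 112.5 * 100 = 11.82%

11.82


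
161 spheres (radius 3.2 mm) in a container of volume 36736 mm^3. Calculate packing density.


V_sphere = 4/3*pi*3.2^3 = 137.2583 mm^3
Total V = 161*137.2583 = 22098.5863 mm^3
PD = 22098.5863 / 36736 = 0.602

0.602


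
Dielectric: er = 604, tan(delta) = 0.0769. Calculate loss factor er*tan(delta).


Loss = 604 * 0.0769 = 46.448

46.448


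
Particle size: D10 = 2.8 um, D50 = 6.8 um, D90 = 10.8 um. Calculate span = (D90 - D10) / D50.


Span = (10.8 - 2.8) / 6.8 = 8.0 / 6.8 = 1.176

1.176


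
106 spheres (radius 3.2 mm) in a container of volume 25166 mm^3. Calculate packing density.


V_sphere = 4/3*pi*3.2^3 = 137.2583 mm^3
Total V = 106*137.2583 = 14549.3798 mm^3
PD = 14549.3798 / 25166 = 0.578

0.578


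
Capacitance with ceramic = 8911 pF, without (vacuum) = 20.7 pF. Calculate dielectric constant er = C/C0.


er = 8911 / 20.7 = 430.48

430.48


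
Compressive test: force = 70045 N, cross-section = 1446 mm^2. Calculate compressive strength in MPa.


CS = 70045 / 1446 = 48.4 MPa

48.4


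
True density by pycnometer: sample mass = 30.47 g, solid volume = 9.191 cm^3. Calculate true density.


TD = 30.47 / 9.191 = 3.315 g/cm^3

3.315


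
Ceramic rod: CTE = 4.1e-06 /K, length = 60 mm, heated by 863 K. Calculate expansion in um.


dL = 4.1e-06 * 60 * 863 * 1000 = 212.298 um

212.298


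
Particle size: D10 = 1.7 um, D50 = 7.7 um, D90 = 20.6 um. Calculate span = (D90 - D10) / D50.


Span = (20.6 - 1.7) / 7.7 = 18.9 / 7.7 = 2.455

2.455


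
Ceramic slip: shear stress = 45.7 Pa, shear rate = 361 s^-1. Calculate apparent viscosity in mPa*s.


eta = tau/gamma * 1000 = 45.7/361 * 1000 = 126.6 mPa*s

126.6


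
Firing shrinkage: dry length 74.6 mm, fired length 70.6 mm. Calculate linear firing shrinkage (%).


FS = (74.6 - 70.6) / 74.6 * 100 = 5.36%

5.36


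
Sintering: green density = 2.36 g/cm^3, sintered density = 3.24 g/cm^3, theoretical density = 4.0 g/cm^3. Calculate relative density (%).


Relative = 3.24 / 4.0 * 100 = 81.0%

81.0


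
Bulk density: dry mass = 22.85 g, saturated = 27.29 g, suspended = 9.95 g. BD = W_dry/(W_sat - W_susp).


BD = 22.85 / (27.29 - 9.95) = 22.85 / 17.34 = 1.318 g/cm^3

1.318


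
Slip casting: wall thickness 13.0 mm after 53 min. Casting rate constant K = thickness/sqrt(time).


K = 13.0 / sqrt(53) = 13.0 / 7.2801 = 1.786 mm/min^0.5

1.786


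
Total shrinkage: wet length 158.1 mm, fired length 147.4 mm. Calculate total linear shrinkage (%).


TS = (158.1 - 147.4) / 158.1 * 100 = 6.77%

6.77


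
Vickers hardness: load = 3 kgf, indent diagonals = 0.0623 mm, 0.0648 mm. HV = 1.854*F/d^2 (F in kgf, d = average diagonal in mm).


d_avg = (0.0623+0.0648)/2 = 0.06355 mm
HV = 1.854*3/0.06355^2 = 1377

1377


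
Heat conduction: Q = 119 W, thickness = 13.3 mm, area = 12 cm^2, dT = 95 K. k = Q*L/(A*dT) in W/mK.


k = 119*13.3/1000/(12/10000*95) = 13.88 W/mK

13.88


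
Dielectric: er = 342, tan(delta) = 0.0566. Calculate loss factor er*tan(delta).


Loss = 342 * 0.0566 = 19.357

19.357


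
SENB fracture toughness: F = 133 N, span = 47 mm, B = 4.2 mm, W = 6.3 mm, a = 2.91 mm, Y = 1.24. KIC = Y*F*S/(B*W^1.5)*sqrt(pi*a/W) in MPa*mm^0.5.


KIC = 1.24*133*47/(4.2*6.3^1.5)*sqrt(pi*2.91/6.3) = 140.59

140.59


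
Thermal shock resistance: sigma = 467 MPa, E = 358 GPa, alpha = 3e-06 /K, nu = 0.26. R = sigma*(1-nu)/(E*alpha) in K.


R = 467*(1-0.26)/(358*1000*3e-06) = 322 K

322


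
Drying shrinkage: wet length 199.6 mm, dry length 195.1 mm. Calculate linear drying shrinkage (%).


DS = (199.6 - 195.1) / 199.6 * 100 = 2.25%

2.25


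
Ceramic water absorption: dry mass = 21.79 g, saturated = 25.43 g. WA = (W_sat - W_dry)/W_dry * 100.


WA = (25.43 - 21.79) / 21.79 * 100 = 16.7%

16.7


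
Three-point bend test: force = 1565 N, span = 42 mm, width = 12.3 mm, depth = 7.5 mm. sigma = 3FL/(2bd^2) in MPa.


sigma = 3*1565*42/(2*12.3*7.5^2) = 142.5 MPa

142.5


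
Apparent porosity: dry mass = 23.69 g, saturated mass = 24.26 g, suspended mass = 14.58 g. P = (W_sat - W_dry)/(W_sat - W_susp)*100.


P = (24.26 - 23.69) / (24.26 - 14.58) * 100 = 0.57 / 9.68 * 100 = 5.9%

5.9
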